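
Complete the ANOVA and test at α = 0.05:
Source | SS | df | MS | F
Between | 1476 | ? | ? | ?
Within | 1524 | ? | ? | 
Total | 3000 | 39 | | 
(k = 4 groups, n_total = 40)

df_between = 3, df_within = 36. MS_between = 492.0, MS_within = 42.33. F = 11.622, F_crit ≈ 2.866. Reject H₀.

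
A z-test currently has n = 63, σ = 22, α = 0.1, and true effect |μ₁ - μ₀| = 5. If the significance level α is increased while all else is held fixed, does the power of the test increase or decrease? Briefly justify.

Power increases: a larger α lowers the critical value, so more of the H₁ sampling distribution falls in the rejection region.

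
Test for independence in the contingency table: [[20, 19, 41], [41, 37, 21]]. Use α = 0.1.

χ² = 17.649. df = 2, critical = 4.605. Reject H₀. Variables are dependent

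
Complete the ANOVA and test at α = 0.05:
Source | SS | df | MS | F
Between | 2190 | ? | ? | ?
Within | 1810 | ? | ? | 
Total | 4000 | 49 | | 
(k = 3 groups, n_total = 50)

df_between = 2, df_within = 47. MS_between = 1095.0, MS_within = 38.51. F = 28.434, F_crit ≈ 3.195. Reject H₀.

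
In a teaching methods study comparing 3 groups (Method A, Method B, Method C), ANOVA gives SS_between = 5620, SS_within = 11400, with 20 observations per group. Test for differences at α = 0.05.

df_between = 2, df_within = 57. F = MS_between/MS_within = 2810.0/200.0 = 14.05. F_crit ≈ 3.159. Reject H₀. At least one mean differs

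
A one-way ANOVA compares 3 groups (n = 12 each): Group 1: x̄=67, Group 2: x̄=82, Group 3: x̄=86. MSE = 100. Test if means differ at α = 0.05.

Grand mean = 78.33. SS_between = 2408.0, MS_between = 1204.0. F = 12.04, F_crit ≈ 3.285. Reject H₀.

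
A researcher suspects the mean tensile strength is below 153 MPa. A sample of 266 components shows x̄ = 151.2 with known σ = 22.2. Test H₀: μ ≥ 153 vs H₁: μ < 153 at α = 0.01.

z = -1.322. Critical value: -2.33. Fail to reject H₀.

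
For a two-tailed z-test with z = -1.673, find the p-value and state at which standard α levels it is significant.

p = 2·P(Z > |-1.673|) = 2·(1 - Φ(1.673)) ≈ 0.0943. Significant at α = 0.1.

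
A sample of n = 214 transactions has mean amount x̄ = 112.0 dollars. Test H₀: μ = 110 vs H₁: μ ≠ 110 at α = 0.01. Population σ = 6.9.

z = (x̄ - μ₀)/(σ/√n) = (112.0 - 110)/(6.9/√214) = 4.24. Critical value: ±2.576. Since |4.24| > 2.576, Reject H₀.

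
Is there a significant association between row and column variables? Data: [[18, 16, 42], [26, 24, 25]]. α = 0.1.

χ² = 7.362. df = 2, critical = 4.605. Reject H₀. Variables are dependent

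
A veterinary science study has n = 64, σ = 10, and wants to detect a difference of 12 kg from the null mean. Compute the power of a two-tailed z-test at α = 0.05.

SE = σ/√n = 10/√64 = 1.25. Non-centrality λ = d/SE = 12/1.25 = 9.6. Power ≈ Φ(λ - z_{α/2}) = Φ(9.6 - 1.96) = Φ(7.64) = 1.0.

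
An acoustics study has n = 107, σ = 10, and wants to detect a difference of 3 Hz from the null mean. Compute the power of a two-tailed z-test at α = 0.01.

SE = σ/√n = 10/√107 = 0.967. Non-centrality λ = d/SE = 3/0.967 = 3.103. Power ≈ Φ(λ - z_{α/2}) = Φ(3.103 - 2.576) = Φ(0.527) = 0.701.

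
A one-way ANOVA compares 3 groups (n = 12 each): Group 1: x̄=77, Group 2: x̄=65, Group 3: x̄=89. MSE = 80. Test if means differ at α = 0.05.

Grand mean = 77.0. SS_between = 3456.0, MS_between = 1728.0. F = 21.6, F_crit ≈ 3.285. Reject H₀.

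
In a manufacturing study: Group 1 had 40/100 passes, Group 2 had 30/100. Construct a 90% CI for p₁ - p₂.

p̂₁ = 0.4, p̂₂ = 0.3. Difference = 0.1. CI = (-0.01, 0.21)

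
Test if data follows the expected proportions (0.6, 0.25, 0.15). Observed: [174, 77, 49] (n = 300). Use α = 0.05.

Expected: [180.0, 75.0, 45.0]. χ² = 0.609. df = 2, critical = 5.991. Fail to reject H₀.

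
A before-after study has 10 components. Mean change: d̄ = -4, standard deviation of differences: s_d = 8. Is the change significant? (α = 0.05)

t = d̄/(s_d/√n) = -4/(8/√10) = -1.581. df = 9, critical t = ±2.262. Fail to reject H₀.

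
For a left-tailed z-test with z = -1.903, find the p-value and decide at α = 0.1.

p = P(Z < -1.903) = Φ(-1.903) ≈ 0.0285. Since p < 0.1, reject H₀ (significant) at α = 0.1.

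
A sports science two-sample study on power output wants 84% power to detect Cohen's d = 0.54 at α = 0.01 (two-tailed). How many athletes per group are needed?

z_{α/2} = 2.576, z_β = Φ⁻¹(0.84) = 0.994. For medium effect (d = 0.54): n per group = 2(z_{α/2} + z_β)²/d² = 2(2.576 + 0.994)²/0.54² = 87.4 → 88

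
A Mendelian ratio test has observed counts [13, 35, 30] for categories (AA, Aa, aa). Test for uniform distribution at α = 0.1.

Expected = 26 each. χ² = Σ(O-E)²/E = 10.231. df = 2, critical value = 4.605. Reject H₀.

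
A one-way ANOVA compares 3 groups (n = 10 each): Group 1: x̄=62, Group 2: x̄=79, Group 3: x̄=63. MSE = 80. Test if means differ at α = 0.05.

Grand mean = 68.0. SS_between = 1820.0, MS_between = 910.0. F = 11.375, F_crit ≈ 3.354. Reject H₀.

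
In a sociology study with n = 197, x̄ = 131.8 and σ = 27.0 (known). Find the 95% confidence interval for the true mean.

CI = x̄ ± z*(σ/√n) = 131.8 ± 1.96(27.0/√197) = 131.8 ± 3.77 = (128.03, 135.57)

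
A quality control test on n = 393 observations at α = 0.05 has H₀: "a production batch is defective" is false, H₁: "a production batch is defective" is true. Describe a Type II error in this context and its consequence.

Type II error: failing to reject H₀ when it is false — concluding that a production batch is defective is not supported when in fact it is. Consequence: shipping a defective batch — faulty products reach customers.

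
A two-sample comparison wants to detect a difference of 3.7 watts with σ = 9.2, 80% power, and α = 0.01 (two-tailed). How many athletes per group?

n per group = 2(z_α/2 + z_β)²σ²/d² = 2×(2.576 + 0.84)²×9.2²/3.7² = 144.3 → n = 145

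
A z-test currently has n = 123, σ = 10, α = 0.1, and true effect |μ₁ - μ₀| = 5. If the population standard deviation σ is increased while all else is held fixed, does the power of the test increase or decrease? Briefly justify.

Power decreases: a larger σ inflates the standard error σ/√n, pulling the sampling distribution under H₁ back toward the critical value.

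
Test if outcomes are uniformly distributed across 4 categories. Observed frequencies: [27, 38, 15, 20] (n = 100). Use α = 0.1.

Expected = 25 each. χ² = Σ(O-E)²/E = 11.92. df = 3, critical value = 6.251. Reject H₀.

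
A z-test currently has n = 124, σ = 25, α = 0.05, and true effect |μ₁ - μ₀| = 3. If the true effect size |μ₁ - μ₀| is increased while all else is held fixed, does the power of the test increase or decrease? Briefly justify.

Power increases: a larger true effect increases the non-centrality λ = |μ₁ - μ₀|/(σ/√n).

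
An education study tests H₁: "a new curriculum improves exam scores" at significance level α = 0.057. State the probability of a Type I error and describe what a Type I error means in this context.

P(Type I error) = α = 0.057. A Type I error is rejecting H₀ when H₀ is actually true (false positive) — here, concluding that a new curriculum improves exam scores when in fact this is not the case. Consequence: adopting a curriculum that gives no real benefit — disruption for nothing.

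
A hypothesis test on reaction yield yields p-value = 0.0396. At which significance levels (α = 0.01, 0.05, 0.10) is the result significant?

p = 0.0396. Significant at: α = 0.05, 0.1.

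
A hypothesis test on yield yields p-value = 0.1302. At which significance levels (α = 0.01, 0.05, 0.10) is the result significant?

p = 0.1302. Not significant at any of the given levels.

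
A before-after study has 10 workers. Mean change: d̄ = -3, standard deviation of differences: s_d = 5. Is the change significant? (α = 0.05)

t = d̄/(s_d/√n) = -3/(5/√10) = -1.897. df = 9, critical t = ±2.262. Fail to reject H₀.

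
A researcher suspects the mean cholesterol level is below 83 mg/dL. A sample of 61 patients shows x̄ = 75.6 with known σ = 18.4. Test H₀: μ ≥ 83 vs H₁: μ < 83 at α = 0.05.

z = -3.141. Critical value: -1.645. Reject H₀.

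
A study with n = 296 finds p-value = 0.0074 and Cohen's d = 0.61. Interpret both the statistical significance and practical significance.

Statistically significant (p = 0.0074 < 0.05). Cohen's d = 0.61 indicates a medium effect size. Both statistical and practical significance should be considered.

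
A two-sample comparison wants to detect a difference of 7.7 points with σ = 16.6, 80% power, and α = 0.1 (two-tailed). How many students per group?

n per group = 2(z_α/2 + z_β)²σ²/d² = 2×(1.645 + 0.84)²×16.6²/7.7² = 57.4 → n = 58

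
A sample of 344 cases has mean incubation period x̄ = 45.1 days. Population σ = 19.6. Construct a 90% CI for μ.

CI = x̄ ± z*(σ/√n) = 45.1 ± 1.645(19.6/√344) = 45.1 ± 1.74 = (43.36, 46.84)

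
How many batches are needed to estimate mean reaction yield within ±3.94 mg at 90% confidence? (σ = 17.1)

n = (z*σ/E)² = (1.645×17.1/3.94)² = 51.0 → n = 51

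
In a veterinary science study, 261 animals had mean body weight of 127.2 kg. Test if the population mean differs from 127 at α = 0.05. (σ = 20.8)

z = (x̄ - μ₀)/(σ/√n) = (127.2 - 127)/(20.8/√261) = 0.155. Critical value: ±1.96. Since |0.155| ≤ 1.96, Fail to reject H₀.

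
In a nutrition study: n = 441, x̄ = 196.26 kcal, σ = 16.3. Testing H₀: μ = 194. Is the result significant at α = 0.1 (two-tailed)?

z = (196.26 - 194)/(16.3/√441) = 2.912. Since |z| > 1.645, significant at α = 0.1.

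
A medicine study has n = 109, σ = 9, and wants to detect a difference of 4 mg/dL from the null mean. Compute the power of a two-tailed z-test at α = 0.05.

SE = σ/√n = 9/√109 = 0.862. Non-centrality λ = d/SE = 4/0.862 = 4.64. Power ≈ Φ(λ - z_{α/2}) = Φ(4.64 - 1.96) = Φ(2.68) = 0.996.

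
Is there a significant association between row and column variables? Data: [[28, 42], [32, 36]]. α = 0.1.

χ² = 0.699. df = 1, critical = 2.706. Fail to reject H₀. No evidence of dependence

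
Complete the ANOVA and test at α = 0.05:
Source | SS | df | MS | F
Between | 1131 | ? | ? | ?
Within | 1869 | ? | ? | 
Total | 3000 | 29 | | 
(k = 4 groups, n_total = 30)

df_between = 3, df_within = 26. MS_between = 377.0, MS_within = 71.88. F = 5.245, F_crit ≈ 2.975. Reject H₀.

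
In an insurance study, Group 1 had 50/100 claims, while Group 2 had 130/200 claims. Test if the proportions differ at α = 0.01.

p̂₁ = 0.5, p̂₂ = 0.65, pooled p̂ = 0.6. z = -2.5. Critical: ±2.576. Fail to reject H₀.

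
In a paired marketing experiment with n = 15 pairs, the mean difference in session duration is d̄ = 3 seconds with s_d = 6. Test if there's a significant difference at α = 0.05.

t = d̄/(s_d/√n) = 3/(6/√15) = 1.936. df = 14, critical t = ±2.145. Fail to reject H₀.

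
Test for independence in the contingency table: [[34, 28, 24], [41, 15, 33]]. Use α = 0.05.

χ² = 5.955. df = 2, critical = 5.991. Fail to reject H₀. No evidence of dependence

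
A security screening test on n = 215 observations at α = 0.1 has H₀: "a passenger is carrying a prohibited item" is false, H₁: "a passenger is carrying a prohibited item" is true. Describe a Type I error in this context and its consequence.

Type I error: rejecting H₀ when it is true — concluding that a passenger is carrying a prohibited item when in fact it is not. Consequence: detaining an innocent passenger — delay and inconvenience.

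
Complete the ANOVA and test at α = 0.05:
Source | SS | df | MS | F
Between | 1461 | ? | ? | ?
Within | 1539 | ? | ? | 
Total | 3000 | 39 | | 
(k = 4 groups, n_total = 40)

df_between = 3, df_within = 36. MS_between = 487.0, MS_within = 42.75. F = 11.392, F_crit ≈ 2.866. Reject H₀.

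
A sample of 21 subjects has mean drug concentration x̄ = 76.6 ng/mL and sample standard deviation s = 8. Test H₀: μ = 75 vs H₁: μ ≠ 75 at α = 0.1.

t = (x̄ - μ₀)/(s/√n) = (76.6 - 75)/(8/√21) = 0.917. df = 20, critical t = ±1.725. Fail to reject H₀.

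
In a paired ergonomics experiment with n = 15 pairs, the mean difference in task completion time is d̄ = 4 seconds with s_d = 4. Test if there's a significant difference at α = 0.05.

t = d̄/(s_d/√n) = 4/(4/√15) = 3.873. df = 14, critical t = ±2.145. Reject H₀.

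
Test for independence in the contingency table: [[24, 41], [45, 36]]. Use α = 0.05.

χ² = 5.023. df = 1, critical = 3.841. Reject H₀. Variables are dependent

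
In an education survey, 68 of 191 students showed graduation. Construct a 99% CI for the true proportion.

p̂ = 0.356. CI = p̂ ± z*√(p̂(1-p̂)/n) = (0.267, 0.445)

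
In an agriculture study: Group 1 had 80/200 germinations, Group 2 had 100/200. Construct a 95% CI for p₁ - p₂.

p̂₁ = 0.4, p̂₂ = 0.5. Difference = -0.1. CI = (-0.197, -0.003)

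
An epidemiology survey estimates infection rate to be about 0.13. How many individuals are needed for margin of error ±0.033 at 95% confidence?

n = z²p(1-p)/E² = 1.96²×0.13×0.87/0.033² = 399.0 → n = 399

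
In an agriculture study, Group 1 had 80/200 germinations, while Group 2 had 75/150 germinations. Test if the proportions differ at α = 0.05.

p̂₁ = 0.4, p̂₂ = 0.5, pooled p̂ = 0.443. z = -1.864. Critical: ±1.96. Fail to reject H₀.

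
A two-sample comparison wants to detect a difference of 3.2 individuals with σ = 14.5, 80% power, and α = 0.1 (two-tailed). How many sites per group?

n per group = 2(z_α/2 + z_β)²σ²/d² = 2×(1.645 + 0.84)²×14.5²/3.2² = 253.6 → n = 254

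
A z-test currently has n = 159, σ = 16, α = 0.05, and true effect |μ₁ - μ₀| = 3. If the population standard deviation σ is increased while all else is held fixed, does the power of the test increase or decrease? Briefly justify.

Power decreases: a larger σ inflates the standard error σ/√n, pulling the sampling distribution under H₁ back toward the critical value.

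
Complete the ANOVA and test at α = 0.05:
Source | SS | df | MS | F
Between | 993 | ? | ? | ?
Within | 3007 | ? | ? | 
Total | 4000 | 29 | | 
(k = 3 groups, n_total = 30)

df_between = 2, df_within = 27. MS_between = 496.5, MS_within = 111.37. F = 4.458, F_crit ≈ 3.354. Reject H₀.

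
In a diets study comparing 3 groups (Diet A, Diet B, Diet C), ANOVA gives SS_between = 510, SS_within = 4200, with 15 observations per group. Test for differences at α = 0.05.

df_between = 2, df_within = 42. F = MS_between/MS_within = 255.0/100.0 = 2.55. F_crit ≈ 3.22. Fail to reject H₀.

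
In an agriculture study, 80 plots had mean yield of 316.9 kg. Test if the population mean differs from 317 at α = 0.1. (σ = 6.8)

z = (x̄ - μ₀)/(σ/√n) = (316.9 - 317)/(6.8/√80) = -0.132. Critical value: ±1.645. Since |-0.132| ≤ 1.645, Fail to reject H₀.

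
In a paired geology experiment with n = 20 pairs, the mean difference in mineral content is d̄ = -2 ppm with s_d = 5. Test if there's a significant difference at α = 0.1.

t = d̄/(s_d/√n) = -2/(5/√20) = -1.789. df = 19, critical t = ±1.729. Reject H₀.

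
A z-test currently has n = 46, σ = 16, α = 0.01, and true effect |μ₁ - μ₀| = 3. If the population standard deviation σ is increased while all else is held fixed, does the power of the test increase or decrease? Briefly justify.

Power decreases: a larger σ inflates the standard error σ/√n, pulling the sampling distribution under H₁ back toward the critical value.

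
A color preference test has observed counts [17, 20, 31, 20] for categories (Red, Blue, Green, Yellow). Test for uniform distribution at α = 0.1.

Expected = 22 each. χ² = Σ(O-E)²/E = 5.182. df = 3, critical value = 6.251. Fail to reject H₀.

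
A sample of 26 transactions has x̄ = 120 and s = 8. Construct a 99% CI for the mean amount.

CI = x̄ ± t*(s/√n) = 120 ± 2.787(8/√26) = (115.63, 124.37)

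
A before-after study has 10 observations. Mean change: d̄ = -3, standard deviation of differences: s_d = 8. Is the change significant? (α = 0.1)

t = d̄/(s_d/√n) = -3/(8/√10) = -1.186. df = 9, critical t = ±1.833. Fail to reject H₀.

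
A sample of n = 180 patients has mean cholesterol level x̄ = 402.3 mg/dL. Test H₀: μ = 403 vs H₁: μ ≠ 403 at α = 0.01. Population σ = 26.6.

z = (x̄ - μ₀)/(σ/√n) = (402.3 - 403)/(26.6/√180) = -0.353. Critical value: ±2.576. Since |-0.353| ≤ 2.576, Fail to reject H₀.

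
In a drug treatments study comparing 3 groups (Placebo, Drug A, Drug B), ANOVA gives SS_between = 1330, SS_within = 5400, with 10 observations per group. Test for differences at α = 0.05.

df_between = 2, df_within = 27. F = MS_between/MS_within = 665.0/200.0 = 3.325. F_crit ≈ 3.354. Fail to reject H₀.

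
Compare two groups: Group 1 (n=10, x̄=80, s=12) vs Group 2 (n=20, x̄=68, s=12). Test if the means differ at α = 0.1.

Pooled sp = 12.0. t = 2.582, df = 28. Critical t = ±1.701. Reject H₀.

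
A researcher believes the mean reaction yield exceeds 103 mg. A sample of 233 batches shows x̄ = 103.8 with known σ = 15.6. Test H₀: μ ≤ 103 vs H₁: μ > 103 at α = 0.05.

z = 0.783. Critical value: 1.645. Fail to reject H₀.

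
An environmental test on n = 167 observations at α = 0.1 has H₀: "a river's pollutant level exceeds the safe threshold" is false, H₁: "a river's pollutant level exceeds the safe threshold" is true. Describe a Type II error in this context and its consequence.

Type II error: failing to reject H₀ when it is false — concluding that a river's pollutant level exceeds the safe threshold is not supported when in fact it is. Consequence: allowing unsafe pollution to continue.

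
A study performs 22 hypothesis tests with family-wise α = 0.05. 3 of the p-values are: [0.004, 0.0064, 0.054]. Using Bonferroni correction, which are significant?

Bonferroni α = 0.05/22 = 0.00227. None of the given p-values are significant.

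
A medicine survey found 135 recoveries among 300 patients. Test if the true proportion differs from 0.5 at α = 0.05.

p̂ = 0.45, p₀ = 0.5. z = (p̂ - p₀)/√(p₀(1-p₀)/n) = -1.732. Critical: ±1.96. Fail to reject H₀.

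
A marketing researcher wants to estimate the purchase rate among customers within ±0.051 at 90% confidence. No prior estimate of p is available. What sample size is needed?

Conservative approach: use p = 0.5 (maximizes p(1-p) = 0.25). n = z²(0.25)/E² = 1.645²×0.25/0.051² = 260.1 → n = 261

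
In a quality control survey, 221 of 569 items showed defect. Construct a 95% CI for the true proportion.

p̂ = 0.388. CI = p̂ ± z*√(p̂(1-p̂)/n) = (0.348, 0.428)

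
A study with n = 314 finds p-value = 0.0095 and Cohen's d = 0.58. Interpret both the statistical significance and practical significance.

Statistically significant (p = 0.0095 < 0.05). Cohen's d = 0.58 indicates a medium effect size. Both statistical and practical significance should be considered.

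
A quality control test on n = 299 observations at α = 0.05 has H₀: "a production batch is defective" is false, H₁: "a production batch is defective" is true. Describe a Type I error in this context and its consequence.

Type I error: rejecting H₀ when it is true — concluding that a production batch is defective when in fact it is not. Consequence: scrapping a good batch — wasted material and cost for no reason.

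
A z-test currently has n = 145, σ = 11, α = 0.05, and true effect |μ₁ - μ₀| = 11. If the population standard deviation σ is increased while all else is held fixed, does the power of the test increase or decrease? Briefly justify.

Power decreases: a larger σ inflates the standard error σ/√n, pulling the sampling distribution under H₁ back toward the critical value.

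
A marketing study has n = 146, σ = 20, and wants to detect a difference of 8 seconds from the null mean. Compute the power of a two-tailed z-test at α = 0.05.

SE = σ/√n = 20/√146 = 1.655. Non-centrality λ = d/SE = 8/1.655 = 4.833. Power ≈ Φ(λ - z_{α/2}) = Φ(4.833 - 1.96) = Φ(2.873) = 0.998.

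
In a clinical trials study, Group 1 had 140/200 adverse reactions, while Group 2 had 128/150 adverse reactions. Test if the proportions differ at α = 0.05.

p̂₁ = 0.7, p̂₂ = 0.853, pooled p̂ = 0.766. z = -3.352. Critical: ±1.96. Reject H₀.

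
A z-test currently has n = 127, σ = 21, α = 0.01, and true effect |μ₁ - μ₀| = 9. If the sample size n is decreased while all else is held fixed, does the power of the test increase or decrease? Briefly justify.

Power decreases: a smaller n inflates the standard error σ/√n, pulling the sampling distribution under H₁ back toward the critical value.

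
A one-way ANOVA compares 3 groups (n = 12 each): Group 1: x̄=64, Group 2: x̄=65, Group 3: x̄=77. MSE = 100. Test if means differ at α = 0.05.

Grand mean = 68.67. SS_between = 1256.0, MS_between = 628.0. F = 6.28, F_crit ≈ 3.285. Reject H₀.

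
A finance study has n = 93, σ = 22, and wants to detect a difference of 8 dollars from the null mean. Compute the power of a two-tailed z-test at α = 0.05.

SE = σ/√n = 22/√93 = 2.281. Non-centrality λ = d/SE = 8/2.281 = 3.507. Power ≈ Φ(λ - z_{α/2}) = Φ(3.507 - 1.96) = Φ(1.547) = 0.939.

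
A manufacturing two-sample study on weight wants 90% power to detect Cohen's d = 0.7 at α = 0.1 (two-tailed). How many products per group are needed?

z_{α/2} = 1.645, z_β = Φ⁻¹(0.9) = 1.282. For medium effect (d = 0.7): n per group = 2(z_{α/2} + z_β)²/d² = 2(1.645 + 1.282)²/0.7² = 35.0 → 35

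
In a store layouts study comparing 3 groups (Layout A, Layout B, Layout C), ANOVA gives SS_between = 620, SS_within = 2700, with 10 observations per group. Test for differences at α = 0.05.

df_between = 2, df_within = 27. F = MS_between/MS_within = 310.0/100.0 = 3.1. F_crit ≈ 3.354. Fail to reject H₀.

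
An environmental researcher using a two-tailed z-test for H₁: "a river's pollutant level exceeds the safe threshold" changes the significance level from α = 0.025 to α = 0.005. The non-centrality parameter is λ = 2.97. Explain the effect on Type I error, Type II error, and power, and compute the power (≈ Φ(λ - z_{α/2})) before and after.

Decreasing α from 0.025 to 0.005:
• Type I error rate decreases (α is the Type I rate by definition).
• Critical value moves from z_{α/2} = 2.241 to 2.807, so power = Φ(λ - z_{α/2}) goes from Φ(2.97 - 2.241) = 0.767 to Φ(2.97 - 2.807) = 0.565.
• Type II error rate β = 1 - power therefore increases (0.233 → 0.435).
Appropriate when false positives are costly — here, shutting down a compliant factory unnecessarily.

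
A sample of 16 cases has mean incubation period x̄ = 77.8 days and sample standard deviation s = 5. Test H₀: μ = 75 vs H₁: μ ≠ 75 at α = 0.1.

t = (x̄ - μ₀)/(s/√n) = (77.8 - 75)/(5/√16) = 2.24. df = 15, critical t = ±1.753. Reject H₀.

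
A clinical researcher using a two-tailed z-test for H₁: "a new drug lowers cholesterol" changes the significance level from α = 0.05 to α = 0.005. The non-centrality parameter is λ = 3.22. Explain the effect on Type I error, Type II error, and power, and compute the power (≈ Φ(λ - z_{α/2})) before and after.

Decreasing α from 0.05 to 0.005:
• Type I error rate decreases (α is the Type I rate by definition).
• Critical value moves from z_{α/2} = 1.96 to 2.807, so power = Φ(λ - z_{α/2}) goes from Φ(3.22 - 1.96) = 0.896 to Φ(3.22 - 2.807) = 0.66.
• Type II error rate β = 1 - power therefore increases (0.104 → 0.34).
Appropriate when false positives are costly — here, approving an ineffective drug — patients take a useless medication and may skip effective alternatives.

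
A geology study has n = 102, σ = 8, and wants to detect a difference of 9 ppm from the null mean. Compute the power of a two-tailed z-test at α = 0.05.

SE = σ/√n = 8/√102 = 0.792. Non-centrality λ = d/SE = 9/0.792 = 11.362. Power ≈ Φ(λ - z_{α/2}) = Φ(11.362 - 1.96) = Φ(9.402) = 1.0.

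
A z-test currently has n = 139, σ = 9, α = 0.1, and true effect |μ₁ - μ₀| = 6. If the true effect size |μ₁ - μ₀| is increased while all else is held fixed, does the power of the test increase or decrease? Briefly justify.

Power increases: a larger true effect increases the non-centrality λ = |μ₁ - μ₀|/(σ/√n).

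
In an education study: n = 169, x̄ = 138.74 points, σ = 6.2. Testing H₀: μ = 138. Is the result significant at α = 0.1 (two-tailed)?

z = (138.74 - 138)/(6.2/√169) = 1.552. Since |z| ≤ 1.645, not significant at α = 0.1.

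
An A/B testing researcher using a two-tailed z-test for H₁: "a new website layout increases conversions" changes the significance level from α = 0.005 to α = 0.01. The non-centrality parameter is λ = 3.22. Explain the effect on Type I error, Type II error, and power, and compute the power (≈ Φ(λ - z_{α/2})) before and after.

Increasing α from 0.005 to 0.01:
• Type I error rate increases (α is the Type I rate by definition).
• Critical value moves from z_{α/2} = 2.807 to 2.576, so power = Φ(λ - z_{α/2}) goes from Φ(3.22 - 2.807) = 0.66 to Φ(3.22 - 2.576) = 0.74.
• Type II error rate β = 1 - power therefore decreases (0.34 → 0.26).
Appropriate when false negatives are costly — here, discarding a layout that would have improved conversions — lost revenue.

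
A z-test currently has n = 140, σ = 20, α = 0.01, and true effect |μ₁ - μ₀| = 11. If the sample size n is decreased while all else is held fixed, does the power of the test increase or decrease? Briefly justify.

Power decreases: a smaller n inflates the standard error σ/√n, pulling the sampling distribution under H₁ back toward the critical value.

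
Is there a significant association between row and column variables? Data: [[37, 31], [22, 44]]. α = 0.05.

χ² = 6.038. df = 1, critical = 3.841. Reject H₀. Variables are dependent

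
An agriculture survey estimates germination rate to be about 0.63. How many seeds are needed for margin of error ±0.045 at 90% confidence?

n = z²p(1-p)/E² = 1.645²×0.63×0.37/0.045² = 311.5 → n = 312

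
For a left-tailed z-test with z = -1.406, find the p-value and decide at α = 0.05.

p = P(Z < -1.406) = Φ(-1.406) ≈ 0.0799. Since p ≥ 0.05, fail to reject H₀ (not significant) at α = 0.05.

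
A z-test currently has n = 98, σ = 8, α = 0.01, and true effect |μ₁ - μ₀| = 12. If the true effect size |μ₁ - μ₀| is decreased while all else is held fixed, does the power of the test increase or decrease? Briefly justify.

Power decreases: a smaller true effect decreases the non-centrality λ = |μ₁ - μ₀|/(σ/√n).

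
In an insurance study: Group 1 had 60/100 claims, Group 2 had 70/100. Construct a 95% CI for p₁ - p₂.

p̂₁ = 0.6, p̂₂ = 0.7. Difference = -0.1. CI = (-0.231, 0.031)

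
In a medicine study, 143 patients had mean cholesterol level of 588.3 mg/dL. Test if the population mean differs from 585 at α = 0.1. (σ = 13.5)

z = (x̄ - μ₀)/(σ/√n) = (588.3 - 585)/(13.5/√143) = 2.923. Critical value: ±1.645. Since |2.923| > 1.645, Reject H₀.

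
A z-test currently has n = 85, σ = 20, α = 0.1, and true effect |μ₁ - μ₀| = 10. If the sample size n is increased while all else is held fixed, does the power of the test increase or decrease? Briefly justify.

Power increases: a larger n shrinks the standard error σ/√n, moving the sampling distribution under H₁ further from the critical value.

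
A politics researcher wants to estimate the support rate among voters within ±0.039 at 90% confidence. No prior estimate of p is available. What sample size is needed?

Conservative approach: use p = 0.5 (maximizes p(1-p) = 0.25). n = z²(0.25)/E² = 1.645²×0.25/0.039² = 444.8 → n = 445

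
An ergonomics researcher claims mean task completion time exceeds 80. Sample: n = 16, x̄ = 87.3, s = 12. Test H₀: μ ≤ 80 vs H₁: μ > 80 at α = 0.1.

t = (87.3 - 80)/(12/√16) = 2.433, df = 15. Critical t = 1.341. Reject H₀.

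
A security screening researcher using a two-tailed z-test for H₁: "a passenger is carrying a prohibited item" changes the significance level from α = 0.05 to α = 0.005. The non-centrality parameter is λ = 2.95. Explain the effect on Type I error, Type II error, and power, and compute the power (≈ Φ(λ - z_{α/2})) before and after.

Decreasing α from 0.05 to 0.005:
• Type I error rate decreases (α is the Type I rate by definition).
• Critical value moves from z_{α/2} = 1.96 to 2.807, so power = Φ(λ - z_{α/2}) goes from Φ(2.95 - 1.96) = 0.839 to Φ(2.95 - 2.807) = 0.557.
• Type II error rate β = 1 - power therefore increases (0.161 → 0.443).
Appropriate when false positives are costly — here, detaining an innocent passenger — delay and inconvenience.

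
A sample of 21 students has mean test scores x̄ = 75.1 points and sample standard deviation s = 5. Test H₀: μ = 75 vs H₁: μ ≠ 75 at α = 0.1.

t = (x̄ - μ₀)/(s/√n) = (75.1 - 75)/(5/√21) = 0.092. df = 20, critical t = ±1.725. Fail to reject H₀.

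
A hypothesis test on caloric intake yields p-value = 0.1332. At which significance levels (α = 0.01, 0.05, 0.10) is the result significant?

p = 0.1332. Not significant at any of the given levels.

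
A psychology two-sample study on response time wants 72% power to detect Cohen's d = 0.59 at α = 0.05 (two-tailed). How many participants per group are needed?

z_{α/2} = 1.96, z_β = Φ⁻¹(0.72) = 0.583. For medium effect (d = 0.59): n per group = 2(z_{α/2} + z_β)²/d² = 2(1.96 + 0.583)²/0.59² = 37.2 → 38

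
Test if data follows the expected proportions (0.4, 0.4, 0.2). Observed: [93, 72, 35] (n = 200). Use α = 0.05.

Expected: [80.0, 80.0, 40.0]. χ² = 3.537. df = 2, critical = 5.991. Fail to reject H₀.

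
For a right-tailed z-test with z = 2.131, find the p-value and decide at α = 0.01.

p = P(Z > 2.131) = 1 - Φ(2.131) ≈ 0.0165. Since p ≥ 0.01, fail to reject H₀ (not significant) at α = 0.01.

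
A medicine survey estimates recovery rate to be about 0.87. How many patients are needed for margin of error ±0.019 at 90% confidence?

n = z²p(1-p)/E² = 1.645²×0.87×0.13/0.019² = 847.8 → n = 848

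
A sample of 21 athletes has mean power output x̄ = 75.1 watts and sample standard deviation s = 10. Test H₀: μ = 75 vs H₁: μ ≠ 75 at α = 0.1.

t = (x̄ - μ₀)/(s/√n) = (75.1 - 75)/(10/√21) = 0.046. df = 20, critical t = ±1.725. Fail to reject H₀.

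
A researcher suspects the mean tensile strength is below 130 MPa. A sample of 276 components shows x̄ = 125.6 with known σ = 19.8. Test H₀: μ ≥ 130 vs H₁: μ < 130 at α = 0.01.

z = -3.692. Critical value: -2.33. Reject H₀.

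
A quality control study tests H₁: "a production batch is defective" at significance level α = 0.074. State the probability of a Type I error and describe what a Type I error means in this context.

P(Type I error) = α = 0.074. A Type I error is rejecting H₀ when H₀ is actually true (false positive) — here, concluding that a production batch is defective when in fact this is not the case. Consequence: scrapping a good batch — wasted material and cost for no reason.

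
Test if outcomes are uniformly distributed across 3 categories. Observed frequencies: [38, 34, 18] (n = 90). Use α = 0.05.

Expected = 30 each. χ² = Σ(O-E)²/E = 7.467. df = 2, critical value = 5.991. Reject H₀.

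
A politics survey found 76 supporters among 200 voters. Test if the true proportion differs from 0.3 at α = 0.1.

p̂ = 0.38, p₀ = 0.3. z = (p̂ - p₀)/√(p₀(1-p₀)/n) = 2.469. Critical: ±1.645. Reject H₀.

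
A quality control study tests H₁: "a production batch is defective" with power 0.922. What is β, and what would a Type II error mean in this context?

β = 1 - power = 1 - 0.922 = 0.078. A Type II error is failing to reject H₀ when H₀ is false (false negative) — here, failing to conclude that a production batch is defective when in fact it is true. Consequence: shipping a defective batch — faulty products reach customers.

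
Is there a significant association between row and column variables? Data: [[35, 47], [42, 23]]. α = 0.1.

χ² = 6.992. df = 1, critical = 2.706. Reject H₀. Variables are dependent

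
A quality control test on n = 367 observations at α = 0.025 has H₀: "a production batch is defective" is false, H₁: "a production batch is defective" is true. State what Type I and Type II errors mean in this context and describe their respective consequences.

Type I (false positive): concluding that a production batch is defective when it is not — scrapping a good batch — wasted material and cost for no reason. Type II (false negative): failing to conclude that a production batch is defective when it is — shipping a defective batch — faulty products reach customers. Which is costlier depends on domain priorities and is a judgement call rather than a statistical fact.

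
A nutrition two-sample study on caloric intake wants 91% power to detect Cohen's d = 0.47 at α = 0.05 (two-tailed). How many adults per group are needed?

z_{α/2} = 1.96, z_β = Φ⁻¹(0.91) = 1.341. For small effect (d = 0.47): n per group = 2(z_{α/2} + z_β)²/d² = 2(1.96 + 1.341)²/0.47² = 98.7 → 99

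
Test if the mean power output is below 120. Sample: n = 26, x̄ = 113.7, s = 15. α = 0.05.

t = (113.7 - 120)/(15/√26) = -2.142, df = 25. Critical t = -1.708. Reject H₀.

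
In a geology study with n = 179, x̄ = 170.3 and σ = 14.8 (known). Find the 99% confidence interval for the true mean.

CI = x̄ ± z*(σ/√n) = 170.3 ± 2.576(14.8/√179) = 170.3 ± 2.85 = (167.45, 173.15)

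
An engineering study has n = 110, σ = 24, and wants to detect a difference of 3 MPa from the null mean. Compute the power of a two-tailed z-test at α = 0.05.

SE = σ/√n = 24/√110 = 2.288. Non-centrality λ = d/SE = 3/2.288 = 1.311. Power ≈ Φ(λ - z_{α/2}) = Φ(1.311 - 1.96) = Φ(-0.649) = 0.258.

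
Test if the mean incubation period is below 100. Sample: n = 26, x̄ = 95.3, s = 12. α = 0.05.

t = (95.3 - 100)/(12/√26) = -1.997, df = 25. Critical t = -1.708. Reject H₀.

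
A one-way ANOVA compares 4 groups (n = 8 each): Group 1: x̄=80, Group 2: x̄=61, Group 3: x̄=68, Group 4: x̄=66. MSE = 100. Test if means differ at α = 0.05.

Grand mean = 68.75. SS_between = 1558.0, MS_between = 519.33. F = 5.193, F_crit ≈ 2.947. Reject H₀.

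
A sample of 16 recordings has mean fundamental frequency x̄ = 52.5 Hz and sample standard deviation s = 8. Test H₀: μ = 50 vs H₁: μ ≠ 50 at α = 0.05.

t = (x̄ - μ₀)/(s/√n) = (52.5 - 50)/(8/√16) = 1.25. df = 15, critical t = ±2.131. Fail to reject H₀.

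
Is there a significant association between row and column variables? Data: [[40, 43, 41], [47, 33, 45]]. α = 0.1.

χ² = 2.061. df = 2, critical = 4.605. Fail to reject H₀. No evidence of dependence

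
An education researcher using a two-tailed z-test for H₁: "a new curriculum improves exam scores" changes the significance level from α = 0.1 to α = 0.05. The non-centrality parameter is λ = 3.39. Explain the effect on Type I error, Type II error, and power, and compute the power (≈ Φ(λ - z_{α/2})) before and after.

Decreasing α from 0.1 to 0.05:
• Type I error rate decreases (α is the Type I rate by definition).
• Critical value moves from z_{α/2} = 1.645 to 1.96, so power = Φ(λ - z_{α/2}) goes from Φ(3.39 - 1.645) = 0.96 to Φ(3.39 - 1.96) = 0.924.
• Type II error rate β = 1 - power therefore increases (0.04 → 0.076).
Appropriate when false positives are costly — here, adopting a curriculum that gives no real benefit — disruption for nothing.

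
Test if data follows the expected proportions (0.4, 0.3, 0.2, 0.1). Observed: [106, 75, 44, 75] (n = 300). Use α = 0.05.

Expected: [120.0, 90.0, 60.0, 30.0]. χ² = 75.9. df = 3, critical = 7.815. Reject H₀.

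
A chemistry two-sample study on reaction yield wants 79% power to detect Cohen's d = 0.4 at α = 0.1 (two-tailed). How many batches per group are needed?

z_{α/2} = 1.645, z_β = Φ⁻¹(0.79) = 0.806. For small effect (d = 0.4): n per group = 2(z_{α/2} + z_β)²/d² = 2(1.645 + 0.806)²/0.4² = 75.1 → 76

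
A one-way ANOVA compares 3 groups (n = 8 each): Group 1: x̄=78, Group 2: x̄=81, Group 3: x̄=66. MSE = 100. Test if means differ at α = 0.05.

Grand mean = 75.0. SS_between = 1008.0, MS_between = 504.0. F = 5.04, F_crit ≈ 3.467. Reject H₀.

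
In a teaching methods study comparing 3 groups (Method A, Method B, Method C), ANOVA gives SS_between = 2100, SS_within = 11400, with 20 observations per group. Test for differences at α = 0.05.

df_between = 2, df_within = 57. F = MS_between/MS_within = 1050.0/200.0 = 5.25. F_crit ≈ 3.159. Reject H₀. At least one mean differs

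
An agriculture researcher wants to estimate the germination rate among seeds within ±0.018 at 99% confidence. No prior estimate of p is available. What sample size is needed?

Conservative approach: use p = 0.5 (maximizes p(1-p) = 0.25). n = z²(0.25)/E² = 2.576²×0.25/0.018² = 5120.2 → n = 5121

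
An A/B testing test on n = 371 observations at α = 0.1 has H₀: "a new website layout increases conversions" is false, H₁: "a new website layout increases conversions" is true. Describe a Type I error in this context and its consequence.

Type I error: rejecting H₀ when it is true — concluding that a new website layout increases conversions when in fact it is not. Consequence: rolling out a layout that doesn't actually help — wasted engineering effort.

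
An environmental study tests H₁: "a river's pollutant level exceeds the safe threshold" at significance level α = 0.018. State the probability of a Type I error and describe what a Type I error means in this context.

P(Type I error) = α = 0.018. A Type I error is rejecting H₀ when H₀ is actually true (false positive) — here, concluding that a river's pollutant level exceeds the safe threshold when in fact this is not the case. Consequence: shutting down a compliant factory unnecessarily.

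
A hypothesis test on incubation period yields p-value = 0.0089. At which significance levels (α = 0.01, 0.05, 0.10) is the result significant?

p = 0.0089. Significant at: α = 0.01, 0.05, 0.1.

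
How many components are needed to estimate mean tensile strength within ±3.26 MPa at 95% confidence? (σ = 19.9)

n = (z*σ/E)² = (1.96×19.9/3.26)² = 143.1 → n = 144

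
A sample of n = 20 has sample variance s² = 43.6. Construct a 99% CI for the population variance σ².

df = 19. χ²_{0.005} = 38.582, χ²_{0.995} = 6.844. CI for σ² = ((n-1)s²/χ²_{α/2}, (n-1)s²/χ²_{1-α/2}) = (19·43.6/38.582, 19·43.6/6.844) = (21.47, 121.04)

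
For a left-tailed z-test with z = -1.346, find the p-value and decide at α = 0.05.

p = P(Z < -1.346) = Φ(-1.346) ≈ 0.0892. Since p ≥ 0.05, fail to reject H₀ (not significant) at α = 0.05.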